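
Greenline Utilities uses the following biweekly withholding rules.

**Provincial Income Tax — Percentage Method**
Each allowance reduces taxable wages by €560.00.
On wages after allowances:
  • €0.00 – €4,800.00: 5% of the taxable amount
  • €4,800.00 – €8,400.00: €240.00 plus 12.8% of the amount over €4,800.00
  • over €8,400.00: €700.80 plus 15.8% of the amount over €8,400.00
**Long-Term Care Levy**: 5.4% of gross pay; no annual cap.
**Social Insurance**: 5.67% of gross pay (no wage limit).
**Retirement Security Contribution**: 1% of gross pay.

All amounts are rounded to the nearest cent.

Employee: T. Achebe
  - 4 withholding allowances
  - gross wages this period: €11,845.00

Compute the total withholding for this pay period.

Provincial Income Tax: taxable = €11,845.00 − 4×€560.00 = €9,605.00
  €700.80 + 15.8% × (€9,605.00 − €8,400.00) = €700.80 + 15.8% × €1,205.00 = €891.19
Long-Term Care Levy: 5.4% × €11,845.00 = €639.63
Social Insurance: 5.67% × €11,845.00 = €671.61
Retirement Security Contribution: 1% × €11,845.00 = €118.45
Total: €891.19 + €639.63 + €671.61 + €118.45 = €2,320.88

€2,320.88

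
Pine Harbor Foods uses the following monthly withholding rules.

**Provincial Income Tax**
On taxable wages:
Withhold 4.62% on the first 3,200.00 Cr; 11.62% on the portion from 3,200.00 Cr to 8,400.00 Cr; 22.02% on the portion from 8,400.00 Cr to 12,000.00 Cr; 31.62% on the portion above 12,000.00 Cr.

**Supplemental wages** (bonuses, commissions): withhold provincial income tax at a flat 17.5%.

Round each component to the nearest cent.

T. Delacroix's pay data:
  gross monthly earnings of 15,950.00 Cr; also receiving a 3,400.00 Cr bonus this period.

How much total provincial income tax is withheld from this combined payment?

Provincial Income Tax: taxable = 15,950.00 Cr
  1,544.80 Cr + 31.62% × (15,950.00 Cr − 12,000.00 Cr) = 1,544.80 Cr + 31.62% × 3,950.00 Cr = 2,793.79 Cr
Supplemental (17.5% flat on bonus): 17.5% × 3,400.00 Cr = 595.00 Cr
Total provincial income tax: 2,793.79 Cr + 595.00 Cr = 3,388.79 Cr

3,388.79 Cr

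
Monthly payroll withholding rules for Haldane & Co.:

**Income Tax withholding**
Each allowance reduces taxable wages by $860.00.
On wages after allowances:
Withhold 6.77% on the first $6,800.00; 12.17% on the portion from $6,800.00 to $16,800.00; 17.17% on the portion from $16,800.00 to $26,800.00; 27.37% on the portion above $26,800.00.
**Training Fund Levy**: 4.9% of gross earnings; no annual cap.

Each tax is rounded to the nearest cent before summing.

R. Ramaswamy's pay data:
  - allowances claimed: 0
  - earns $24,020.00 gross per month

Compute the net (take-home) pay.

Income Tax: taxable = $24,020.00
  $1,677.36 + 17.17% × ($24,020.00 − $16,800.00) = $1,677.36 + 17.17% × $7,220.00 = $2,917.03
Training Fund Levy: 4.9% × $24,020.00 = $1,176.98
Total withheld: $2,917.03 + $1,176.98 = $4,094.01
Net pay: $24,020.00 − $4,094.01 = $19,925.99

$19,925.99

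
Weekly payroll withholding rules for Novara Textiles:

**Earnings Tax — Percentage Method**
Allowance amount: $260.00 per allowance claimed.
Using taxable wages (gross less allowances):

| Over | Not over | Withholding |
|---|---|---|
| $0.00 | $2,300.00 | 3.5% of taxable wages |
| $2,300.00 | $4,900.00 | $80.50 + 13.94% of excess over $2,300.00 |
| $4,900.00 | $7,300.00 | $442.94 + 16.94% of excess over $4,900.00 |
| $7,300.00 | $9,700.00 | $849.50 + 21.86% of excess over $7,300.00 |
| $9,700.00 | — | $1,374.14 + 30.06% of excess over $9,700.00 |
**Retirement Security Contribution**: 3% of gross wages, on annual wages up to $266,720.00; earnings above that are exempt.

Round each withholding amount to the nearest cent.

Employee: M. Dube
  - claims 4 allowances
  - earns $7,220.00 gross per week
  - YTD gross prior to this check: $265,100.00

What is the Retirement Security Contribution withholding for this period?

Retirement Security Contribution: cap $266,720.00 − YTD $265,100.00 = $1,620.00 subject; 3% × $1,620.00 = $48.60

$48.60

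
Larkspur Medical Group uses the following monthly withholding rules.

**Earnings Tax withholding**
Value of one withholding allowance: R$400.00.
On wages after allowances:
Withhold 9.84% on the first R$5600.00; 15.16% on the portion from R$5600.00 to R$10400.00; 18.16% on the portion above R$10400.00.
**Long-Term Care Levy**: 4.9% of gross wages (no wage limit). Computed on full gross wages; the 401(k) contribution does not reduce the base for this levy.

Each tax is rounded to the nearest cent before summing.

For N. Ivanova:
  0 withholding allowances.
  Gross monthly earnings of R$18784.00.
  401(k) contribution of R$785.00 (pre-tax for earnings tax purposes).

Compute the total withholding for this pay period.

R$3579.12

Earnings Tax: taxable = R$18784.00 − R$785.00 = R$17999.00
  R$1278.72 + 18.16% × (R$17999.00 − R$10400.00) = R$1278.72 + 18.16% × R$7599.00 = R$2658.70
Long-Term Care Levy: 4.9% × R$18784.00 = R$920.42
Total: R$2658.70 + R$920.42 = R$3579.12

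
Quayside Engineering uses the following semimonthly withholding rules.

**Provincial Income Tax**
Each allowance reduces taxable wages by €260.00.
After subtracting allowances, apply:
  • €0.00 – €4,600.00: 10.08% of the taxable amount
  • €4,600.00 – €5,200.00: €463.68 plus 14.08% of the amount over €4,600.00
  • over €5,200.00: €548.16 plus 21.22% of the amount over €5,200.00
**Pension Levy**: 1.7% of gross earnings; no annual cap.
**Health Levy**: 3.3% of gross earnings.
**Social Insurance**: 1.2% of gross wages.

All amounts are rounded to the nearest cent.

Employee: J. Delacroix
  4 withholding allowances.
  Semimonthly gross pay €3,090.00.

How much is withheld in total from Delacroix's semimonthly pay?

Provincial Income Tax: taxable = €3,090.00 − 4×€260.00 = €2,050.00
  10.08% × €2,050.00 = €206.64
Pension Levy: 1.7% × €3,090.00 = €52.53
Health Levy: 3.3% × €3,090.00 = €101.97
Social Insurance: 1.2% × €3,090.00 = €37.08
Total: €206.64 + €52.53 + €101.97 + €37.08 = €398.22

€398.22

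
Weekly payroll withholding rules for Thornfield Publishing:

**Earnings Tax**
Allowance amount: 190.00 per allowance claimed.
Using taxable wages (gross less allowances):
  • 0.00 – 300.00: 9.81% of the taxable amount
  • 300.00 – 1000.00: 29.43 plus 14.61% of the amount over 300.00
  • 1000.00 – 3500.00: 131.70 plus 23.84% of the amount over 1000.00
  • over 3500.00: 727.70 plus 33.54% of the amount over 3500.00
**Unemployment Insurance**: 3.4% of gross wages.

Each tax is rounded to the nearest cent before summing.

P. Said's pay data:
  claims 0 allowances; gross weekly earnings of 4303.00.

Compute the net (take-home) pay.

3159.67

Earnings Tax: taxable = 4303.00
  727.70 + 33.54% × (4303.00 − 3500.00) = 727.70 + 33.54% × 803.00 = 997.03
Unemployment Insurance: 3.4% × 4303.00 = 146.30
Total withheld: 997.03 + 146.30 = 1143.33
Net pay: 4303.00 − 1143.33 = 3159.67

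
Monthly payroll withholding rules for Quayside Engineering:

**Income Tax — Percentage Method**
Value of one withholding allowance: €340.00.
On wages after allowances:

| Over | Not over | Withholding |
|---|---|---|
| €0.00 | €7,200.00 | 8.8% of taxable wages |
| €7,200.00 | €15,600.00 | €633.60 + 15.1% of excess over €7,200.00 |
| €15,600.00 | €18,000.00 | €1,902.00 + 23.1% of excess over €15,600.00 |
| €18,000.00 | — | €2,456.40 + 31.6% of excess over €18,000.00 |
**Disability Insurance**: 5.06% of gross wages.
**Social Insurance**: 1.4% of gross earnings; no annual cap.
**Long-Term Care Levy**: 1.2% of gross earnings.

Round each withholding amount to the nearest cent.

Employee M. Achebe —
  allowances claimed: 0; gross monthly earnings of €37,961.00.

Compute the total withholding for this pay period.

€11,671.89

Income Tax: taxable = €37,961.00
  €2,456.40 + 31.6% × (€37,961.00 − €18,000.00) = €2,456.40 + 31.6% × €19,961.00 = €8,764.08
Disability Insurance: 5.06% × €37,961.00 = €1,920.83
Social Insurance: 1.4% × €37,961.00 = €531.45
Long-Term Care Levy: 1.2% × €37,961.00 = €455.53
Total: €8,764.08 + €1,920.83 + €531.45 + €455.53 = €11,671.89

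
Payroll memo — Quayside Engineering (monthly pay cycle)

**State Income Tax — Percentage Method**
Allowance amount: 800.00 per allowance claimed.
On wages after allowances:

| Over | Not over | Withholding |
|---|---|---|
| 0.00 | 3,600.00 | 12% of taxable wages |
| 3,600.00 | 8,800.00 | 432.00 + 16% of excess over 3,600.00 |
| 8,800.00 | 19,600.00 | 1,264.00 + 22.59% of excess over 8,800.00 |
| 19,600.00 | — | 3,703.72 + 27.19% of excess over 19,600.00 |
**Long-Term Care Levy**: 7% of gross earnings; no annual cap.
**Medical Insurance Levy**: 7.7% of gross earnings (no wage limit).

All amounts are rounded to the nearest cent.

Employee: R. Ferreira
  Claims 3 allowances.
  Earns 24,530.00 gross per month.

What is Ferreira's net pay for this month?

16,532.46

State Income Tax: taxable = 24,530.00 − 3×800.00 = 22,130.00
  3,703.72 + 27.19% × (22,130.00 − 19,600.00) = 3,703.72 + 27.19% × 2,530.00 = 4,391.63
Long-Term Care Levy: 7% × 24,530.00 = 1,717.10
Medical Insurance Levy: 7.7% × 24,530.00 = 1,888.81
Total withheld: 4,391.63 + 1,717.10 + 1,888.81 = 7,997.54
Net pay: 24,530.00 − 7,997.54 = 16,532.46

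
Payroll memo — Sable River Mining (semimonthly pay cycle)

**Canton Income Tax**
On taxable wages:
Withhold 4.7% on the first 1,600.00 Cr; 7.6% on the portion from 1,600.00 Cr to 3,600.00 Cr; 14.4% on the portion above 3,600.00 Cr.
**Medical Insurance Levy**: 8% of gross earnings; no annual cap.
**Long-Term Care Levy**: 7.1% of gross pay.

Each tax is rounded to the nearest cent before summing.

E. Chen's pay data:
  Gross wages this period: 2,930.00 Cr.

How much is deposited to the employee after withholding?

Canton Income Tax: taxable = 2,930.00 Cr
  75.20 Cr + 7.6% × (2,930.00 Cr − 1,600.00 Cr) = 75.20 Cr + 7.6% × 1,330.00 Cr = 176.28 Cr
Medical Insurance Levy: 8% × 2,930.00 Cr = 234.40 Cr
Long-Term Care Levy: 7.1% × 2,930.00 Cr = 208.03 Cr
Total withheld: 176.28 Cr + 234.40 Cr + 208.03 Cr = 618.71 Cr
Net pay: 2,930.00 Cr − 618.71 Cr = 2,311.29 Cr

2,311.29 Cr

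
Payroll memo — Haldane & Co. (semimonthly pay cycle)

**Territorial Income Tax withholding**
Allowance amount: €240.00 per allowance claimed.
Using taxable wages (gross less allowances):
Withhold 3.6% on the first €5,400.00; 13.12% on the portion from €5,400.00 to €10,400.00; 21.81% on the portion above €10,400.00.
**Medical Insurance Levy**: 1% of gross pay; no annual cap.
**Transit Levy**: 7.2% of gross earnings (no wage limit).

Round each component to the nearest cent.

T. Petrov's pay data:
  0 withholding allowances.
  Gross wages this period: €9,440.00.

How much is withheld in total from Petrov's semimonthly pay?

Territorial Income Tax: taxable = €9,440.00
  €194.40 + 13.12% × (€9,440.00 − €5,400.00) = €194.40 + 13.12% × €4,040.00 = €724.45
Medical Insurance Levy: 1% × €9,440.00 = €94.40
Transit Levy: 7.2% × €9,440.00 = €679.68
Total: €724.45 + €94.40 + €679.68 = €1,498.53

€1,498.53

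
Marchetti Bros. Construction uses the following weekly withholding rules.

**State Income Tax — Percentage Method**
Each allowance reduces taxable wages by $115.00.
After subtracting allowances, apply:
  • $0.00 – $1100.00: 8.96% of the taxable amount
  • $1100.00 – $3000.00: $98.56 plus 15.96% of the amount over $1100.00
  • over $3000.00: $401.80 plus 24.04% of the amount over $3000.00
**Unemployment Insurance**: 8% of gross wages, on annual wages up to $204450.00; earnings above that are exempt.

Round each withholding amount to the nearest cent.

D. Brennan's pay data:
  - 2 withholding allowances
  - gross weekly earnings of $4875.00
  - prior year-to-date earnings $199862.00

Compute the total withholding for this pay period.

State Income Tax: taxable = $4875.00 − 2×$115.00 = $4645.00
  $401.80 + 24.04% × ($4645.00 − $3000.00) = $401.80 + 24.04% × $1645.00 = $797.26
Unemployment Insurance: cap $204450.00 − YTD $199862.00 = $4588.00 subject; 8% × $4588.00 = $367.04
Total: $797.26 + $367.04 = $1164.30

$1164.30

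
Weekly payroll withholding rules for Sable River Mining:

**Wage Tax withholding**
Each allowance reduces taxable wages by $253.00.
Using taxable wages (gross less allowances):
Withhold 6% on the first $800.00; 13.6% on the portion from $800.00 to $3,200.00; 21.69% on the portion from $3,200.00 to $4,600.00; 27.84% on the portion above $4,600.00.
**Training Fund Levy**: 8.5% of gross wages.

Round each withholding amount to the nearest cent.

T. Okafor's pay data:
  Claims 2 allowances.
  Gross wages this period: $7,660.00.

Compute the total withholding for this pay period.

$2,040.19

Wage Tax: taxable = $7,660.00 − 2×$253.00 = $7,154.00
  $678.06 + 27.84% × ($7,154.00 − $4,600.00) = $678.06 + 27.84% × $2,554.00 = $1,389.09
Training Fund Levy: 8.5% × $7,660.00 = $651.10
Total: $1,389.09 + $651.10 = $2,040.19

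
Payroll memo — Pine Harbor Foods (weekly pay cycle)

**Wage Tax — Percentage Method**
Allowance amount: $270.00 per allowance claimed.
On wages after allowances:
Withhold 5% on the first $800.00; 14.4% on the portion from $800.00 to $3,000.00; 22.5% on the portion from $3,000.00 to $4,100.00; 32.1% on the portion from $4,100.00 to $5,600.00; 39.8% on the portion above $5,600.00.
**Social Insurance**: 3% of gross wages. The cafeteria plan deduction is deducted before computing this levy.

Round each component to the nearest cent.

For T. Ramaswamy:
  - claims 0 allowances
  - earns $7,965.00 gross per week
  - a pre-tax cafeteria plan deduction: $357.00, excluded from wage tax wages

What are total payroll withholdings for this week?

Wage Tax: taxable = $7,965.00 − $357.00 = $7,608.00
  $1,085.80 + 39.8% × ($7,608.00 − $5,600.00) = $1,085.80 + 39.8% × $2,008.00 = $1,884.98
Social Insurance: 3% × $7,608.00 = $228.24
Total: $1,884.98 + $228.24 = $2,113.22

$2,113.22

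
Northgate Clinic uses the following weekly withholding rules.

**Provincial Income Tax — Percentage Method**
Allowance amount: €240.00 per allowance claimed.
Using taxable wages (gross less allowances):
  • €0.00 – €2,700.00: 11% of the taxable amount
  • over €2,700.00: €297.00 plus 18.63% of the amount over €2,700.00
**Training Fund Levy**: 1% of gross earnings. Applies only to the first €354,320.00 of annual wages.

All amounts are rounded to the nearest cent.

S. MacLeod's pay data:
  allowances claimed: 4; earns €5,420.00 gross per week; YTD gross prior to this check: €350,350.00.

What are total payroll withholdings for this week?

€664.59

Provincial Income Tax: taxable = €5,420.00 − 4×€240.00 = €4,460.00
  €297.00 + 18.63% × (€4,460.00 − €2,700.00) = €297.00 + 18.63% × €1,760.00 = €624.89
Training Fund Levy: cap €354,320.00 − YTD €350,350.00 = €3,970.00 subject; 1% × €3,970.00 = €39.70
Total: €624.89 + €39.70 = €664.59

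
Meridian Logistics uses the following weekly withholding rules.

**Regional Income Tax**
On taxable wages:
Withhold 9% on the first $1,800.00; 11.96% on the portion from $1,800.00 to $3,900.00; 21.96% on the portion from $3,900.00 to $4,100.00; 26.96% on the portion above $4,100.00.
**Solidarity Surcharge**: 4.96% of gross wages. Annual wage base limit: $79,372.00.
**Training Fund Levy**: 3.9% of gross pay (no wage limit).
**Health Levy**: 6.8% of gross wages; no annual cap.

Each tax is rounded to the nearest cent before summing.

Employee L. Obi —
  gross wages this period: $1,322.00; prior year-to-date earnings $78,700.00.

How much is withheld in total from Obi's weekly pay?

$293.77

Regional Income Tax: taxable = $1,322.00
  9% × $1,322.00 = $118.98
Solidarity Surcharge: cap $79,372.00 − YTD $78,700.00 = $672.00 subject; 4.96% × $672.00 = $33.33
Training Fund Levy: 3.9% × $1,322.00 = $51.56
Health Levy: 6.8% × $1,322.00 = $89.90
Total: $118.98 + $33.33 + $51.56 + $89.90 = $293.77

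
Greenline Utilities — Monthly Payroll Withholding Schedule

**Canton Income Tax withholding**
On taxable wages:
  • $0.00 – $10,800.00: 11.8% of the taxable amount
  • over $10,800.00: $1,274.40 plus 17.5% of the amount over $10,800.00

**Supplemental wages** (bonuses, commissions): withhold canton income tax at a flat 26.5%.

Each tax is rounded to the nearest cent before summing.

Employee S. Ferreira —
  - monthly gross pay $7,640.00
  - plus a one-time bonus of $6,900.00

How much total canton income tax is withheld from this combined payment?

Canton Income Tax: taxable = $7,640.00
  11.8% × $7,640.00 = $901.52
Supplemental (26.5% flat on bonus): 26.5% × $6,900.00 = $1,828.50
Total canton income tax: $901.52 + $1,828.50 = $2,730.02

$2,730.02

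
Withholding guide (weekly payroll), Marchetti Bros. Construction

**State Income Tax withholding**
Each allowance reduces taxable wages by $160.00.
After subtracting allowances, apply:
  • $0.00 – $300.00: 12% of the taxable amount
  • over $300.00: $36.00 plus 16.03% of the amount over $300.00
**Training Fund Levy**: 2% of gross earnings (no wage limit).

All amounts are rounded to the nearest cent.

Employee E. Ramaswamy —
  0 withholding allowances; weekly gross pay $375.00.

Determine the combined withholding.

$55.52

State Income Tax: taxable = $375.00
  $36.00 + 16.03% × ($375.00 − $300.00) = $36.00 + 16.03% × $75.00 = $48.02
Training Fund Levy: 2% × $375.00 = $7.50
Total: $48.02 + $7.50 = $55.52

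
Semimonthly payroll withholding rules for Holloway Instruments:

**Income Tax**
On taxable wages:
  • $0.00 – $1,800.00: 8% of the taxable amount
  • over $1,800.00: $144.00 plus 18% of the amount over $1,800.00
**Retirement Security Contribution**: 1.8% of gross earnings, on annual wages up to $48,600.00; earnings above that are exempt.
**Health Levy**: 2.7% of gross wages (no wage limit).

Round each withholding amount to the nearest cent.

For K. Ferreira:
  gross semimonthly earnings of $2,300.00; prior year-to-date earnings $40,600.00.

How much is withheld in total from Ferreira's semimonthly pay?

$337.50

Income Tax: taxable = $2,300.00
  $144.00 + 18% × ($2,300.00 − $1,800.00) = $144.00 + 18% × $500.00 = $234.00
Retirement Security Contribution: 1.8% × $2,300.00 = $41.40
Health Levy: 2.7% × $2,300.00 = $62.10
Total: $234.00 + $41.40 + $62.10 = $337.50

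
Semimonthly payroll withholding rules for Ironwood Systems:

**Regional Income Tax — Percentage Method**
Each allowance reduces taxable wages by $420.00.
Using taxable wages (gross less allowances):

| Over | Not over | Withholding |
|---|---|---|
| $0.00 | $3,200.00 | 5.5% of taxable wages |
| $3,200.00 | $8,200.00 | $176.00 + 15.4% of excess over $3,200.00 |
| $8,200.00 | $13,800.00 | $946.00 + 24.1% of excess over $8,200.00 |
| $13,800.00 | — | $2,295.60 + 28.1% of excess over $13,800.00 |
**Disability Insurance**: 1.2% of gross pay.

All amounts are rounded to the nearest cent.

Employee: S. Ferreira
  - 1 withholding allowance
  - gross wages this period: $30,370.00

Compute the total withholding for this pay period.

$7,198.19

Regional Income Tax: taxable = $30,370.00 − 1×$420.00 = $29,950.00
  $2,295.60 + 28.1% × ($29,950.00 − $13,800.00) = $2,295.60 + 28.1% × $16,150.00 = $6,833.75
Disability Insurance: 1.2% × $30,370.00 = $364.44
Total: $6,833.75 + $364.44 = $7,198.19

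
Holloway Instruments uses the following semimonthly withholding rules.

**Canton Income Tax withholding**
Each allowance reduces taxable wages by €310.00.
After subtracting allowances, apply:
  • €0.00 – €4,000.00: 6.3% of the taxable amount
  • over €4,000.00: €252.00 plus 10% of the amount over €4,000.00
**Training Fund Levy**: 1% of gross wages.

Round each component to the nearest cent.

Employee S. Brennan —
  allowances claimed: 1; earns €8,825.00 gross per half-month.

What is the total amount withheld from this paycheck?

€791.75

Canton Income Tax: taxable = €8,825.00 − 1×€310.00 = €8,515.00
  €252.00 + 10% × (€8,515.00 − €4,000.00) = €252.00 + 10% × €4,515.00 = €703.50
Training Fund Levy: 1% × €8,825.00 = €88.25
Total: €703.50 + €88.25 = €791.75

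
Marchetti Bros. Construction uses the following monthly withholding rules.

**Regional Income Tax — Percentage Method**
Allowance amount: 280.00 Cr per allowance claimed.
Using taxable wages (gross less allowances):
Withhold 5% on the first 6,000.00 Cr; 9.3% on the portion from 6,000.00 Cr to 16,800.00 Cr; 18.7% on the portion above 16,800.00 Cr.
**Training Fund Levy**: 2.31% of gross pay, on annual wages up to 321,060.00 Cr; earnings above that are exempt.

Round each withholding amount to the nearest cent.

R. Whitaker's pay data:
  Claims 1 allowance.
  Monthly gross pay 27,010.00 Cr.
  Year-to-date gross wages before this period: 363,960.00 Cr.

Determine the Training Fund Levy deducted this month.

0.00 Cr

Training Fund Levy: YTD 363,960.00 Cr ≥ cap 321,060.00 Cr → 0.00 Cr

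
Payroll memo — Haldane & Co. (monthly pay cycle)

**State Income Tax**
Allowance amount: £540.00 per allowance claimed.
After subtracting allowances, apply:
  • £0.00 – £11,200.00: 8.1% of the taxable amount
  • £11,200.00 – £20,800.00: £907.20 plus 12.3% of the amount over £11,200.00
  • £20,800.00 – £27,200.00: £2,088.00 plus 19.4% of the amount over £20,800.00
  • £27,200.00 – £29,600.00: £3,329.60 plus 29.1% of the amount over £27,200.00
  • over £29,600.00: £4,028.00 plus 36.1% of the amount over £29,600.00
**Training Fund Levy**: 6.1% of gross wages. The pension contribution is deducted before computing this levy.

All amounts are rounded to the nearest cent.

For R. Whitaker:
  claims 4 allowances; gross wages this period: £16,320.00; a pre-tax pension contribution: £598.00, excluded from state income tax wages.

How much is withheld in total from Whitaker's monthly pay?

£2,156.77

State Income Tax: taxable = £16,320.00 − £598.00 − 4×£540.00 = £13,562.00
  £907.20 + 12.3% × (£13,562.00 − £11,200.00) = £907.20 + 12.3% × £2,362.00 = £1,197.73
Training Fund Levy: 6.1% × £15,722.00 = £959.04
Total: £1,197.73 + £959.04 = £2,156.77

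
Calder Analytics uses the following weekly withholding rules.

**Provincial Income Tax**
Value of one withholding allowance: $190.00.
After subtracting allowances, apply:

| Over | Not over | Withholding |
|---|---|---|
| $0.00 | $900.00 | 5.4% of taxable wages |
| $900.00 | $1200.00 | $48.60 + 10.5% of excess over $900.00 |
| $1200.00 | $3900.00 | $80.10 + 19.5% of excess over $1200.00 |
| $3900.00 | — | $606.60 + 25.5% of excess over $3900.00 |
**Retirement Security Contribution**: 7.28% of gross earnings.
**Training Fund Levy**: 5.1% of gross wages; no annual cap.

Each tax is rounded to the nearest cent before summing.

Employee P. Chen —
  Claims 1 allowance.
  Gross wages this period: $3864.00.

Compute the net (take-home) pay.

$2823.11

Provincial Income Tax: taxable = $3864.00 − 1×$190.00 = $3674.00
  $80.10 + 19.5% × ($3674.00 − $1200.00) = $80.10 + 19.5% × $2474.00 = $562.53
Retirement Security Contribution: 7.28% × $3864.00 = $281.30
Training Fund Levy: 5.1% × $3864.00 = $197.06
Total withheld: $562.53 + $281.30 + $197.06 = $1040.89
Net pay: $3864.00 − $1040.89 = $2823.11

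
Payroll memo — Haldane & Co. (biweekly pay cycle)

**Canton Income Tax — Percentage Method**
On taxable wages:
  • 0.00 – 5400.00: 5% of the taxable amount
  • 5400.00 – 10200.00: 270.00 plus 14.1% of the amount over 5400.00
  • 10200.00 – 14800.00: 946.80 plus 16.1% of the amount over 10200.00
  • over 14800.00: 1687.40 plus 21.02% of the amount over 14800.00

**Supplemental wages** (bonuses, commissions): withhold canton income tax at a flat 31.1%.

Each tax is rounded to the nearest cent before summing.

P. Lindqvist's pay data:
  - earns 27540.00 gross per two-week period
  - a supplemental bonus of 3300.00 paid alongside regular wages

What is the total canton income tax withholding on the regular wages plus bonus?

5391.65

Canton Income Tax: taxable = 27540.00
  1687.40 + 21.02% × (27540.00 − 14800.00) = 1687.40 + 21.02% × 12740.00 = 4365.35
Supplemental (31.1% flat on bonus): 31.1% × 3300.00 = 1026.30
Total canton income tax: 4365.35 + 1026.30 = 5391.65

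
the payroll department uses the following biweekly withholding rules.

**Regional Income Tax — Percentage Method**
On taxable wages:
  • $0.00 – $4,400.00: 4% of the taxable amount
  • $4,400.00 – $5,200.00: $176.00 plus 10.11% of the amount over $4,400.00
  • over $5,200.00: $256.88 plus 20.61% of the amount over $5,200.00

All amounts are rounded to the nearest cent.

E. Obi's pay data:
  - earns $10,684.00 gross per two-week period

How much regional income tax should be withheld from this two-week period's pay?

Regional Income Tax: taxable = $10,684.00
  $256.88 + 20.61% × ($10,684.00 − $5,200.00) = $256.88 + 20.61% × $5,484.00 = $1,387.13

$1,387.13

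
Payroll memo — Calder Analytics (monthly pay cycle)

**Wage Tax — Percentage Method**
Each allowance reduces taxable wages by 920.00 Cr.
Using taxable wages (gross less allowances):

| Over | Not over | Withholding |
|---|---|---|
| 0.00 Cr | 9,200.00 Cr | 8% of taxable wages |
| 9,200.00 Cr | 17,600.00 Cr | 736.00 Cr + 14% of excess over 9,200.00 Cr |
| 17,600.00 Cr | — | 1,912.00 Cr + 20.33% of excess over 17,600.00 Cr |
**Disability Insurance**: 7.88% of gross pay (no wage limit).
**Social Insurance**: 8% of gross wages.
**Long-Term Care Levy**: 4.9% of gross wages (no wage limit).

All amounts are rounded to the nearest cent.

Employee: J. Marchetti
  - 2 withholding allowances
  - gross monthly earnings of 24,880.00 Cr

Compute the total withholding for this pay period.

Wage Tax: taxable = 24,880.00 Cr − 2×920.00 Cr = 23,040.00 Cr
  1,912.00 Cr + 20.33% × (23,040.00 Cr − 17,600.00 Cr) = 1,912.00 Cr + 20.33% × 5,440.00 Cr = 3,017.95 Cr
Disability Insurance: 7.88% × 24,880.00 Cr = 1,960.54 Cr
Social Insurance: 8% × 24,880.00 Cr = 1,990.40 Cr
Long-Term Care Levy: 4.9% × 24,880.00 Cr = 1,219.12 Cr
Total: 3,017.95 Cr + 1,960.54 Cr + 1,990.40 Cr + 1,219.12 Cr = 8,188.01 Cr

8,188.01 Cr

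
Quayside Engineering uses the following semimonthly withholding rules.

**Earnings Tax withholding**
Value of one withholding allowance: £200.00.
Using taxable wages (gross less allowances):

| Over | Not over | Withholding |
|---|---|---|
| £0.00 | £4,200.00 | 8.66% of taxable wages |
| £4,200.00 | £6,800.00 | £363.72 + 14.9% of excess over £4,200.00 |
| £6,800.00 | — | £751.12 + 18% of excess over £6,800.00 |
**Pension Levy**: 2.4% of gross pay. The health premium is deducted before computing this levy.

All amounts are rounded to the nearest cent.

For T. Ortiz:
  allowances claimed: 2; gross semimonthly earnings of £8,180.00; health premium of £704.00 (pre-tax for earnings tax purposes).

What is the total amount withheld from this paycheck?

Earnings Tax: taxable = £8,180.00 − £704.00 − 2×£200.00 = £7,076.00
  £751.12 + 18% × (£7,076.00 − £6,800.00) = £751.12 + 18% × £276.00 = £800.80
Pension Levy: 2.4% × £7,476.00 = £179.42
Total: £800.80 + £179.42 = £980.22

£980.22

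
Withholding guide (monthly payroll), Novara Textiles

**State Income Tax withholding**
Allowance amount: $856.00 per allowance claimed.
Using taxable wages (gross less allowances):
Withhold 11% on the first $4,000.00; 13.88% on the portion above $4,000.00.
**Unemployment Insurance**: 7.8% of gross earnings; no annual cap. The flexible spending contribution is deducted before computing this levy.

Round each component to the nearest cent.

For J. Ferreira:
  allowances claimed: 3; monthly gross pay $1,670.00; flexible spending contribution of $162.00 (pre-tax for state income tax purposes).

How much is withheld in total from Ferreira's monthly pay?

$117.62

State Income Tax: taxable = $1,670.00 − $162.00 − 3×$856.00 = $-1,060.00
  Taxable ≤ 0 → $0.00
Unemployment Insurance: 7.8% × $1,508.00 = $117.62
Total: $0.00 + $117.62 = $117.62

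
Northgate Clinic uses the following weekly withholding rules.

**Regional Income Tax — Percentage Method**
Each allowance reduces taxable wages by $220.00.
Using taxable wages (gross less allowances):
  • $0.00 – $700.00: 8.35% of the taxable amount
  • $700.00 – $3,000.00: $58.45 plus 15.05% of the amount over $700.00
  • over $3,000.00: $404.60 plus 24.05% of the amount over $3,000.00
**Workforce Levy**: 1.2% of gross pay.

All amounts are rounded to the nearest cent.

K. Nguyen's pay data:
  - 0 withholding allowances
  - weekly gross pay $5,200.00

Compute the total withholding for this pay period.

Regional Income Tax: taxable = $5,200.00
  $404.60 + 24.05% × ($5,200.00 − $3,000.00) = $404.60 + 24.05% × $2,200.00 = $933.70
Workforce Levy: 1.2% × $5,200.00 = $62.40
Total: $933.70 + $62.40 = $996.10

$996.10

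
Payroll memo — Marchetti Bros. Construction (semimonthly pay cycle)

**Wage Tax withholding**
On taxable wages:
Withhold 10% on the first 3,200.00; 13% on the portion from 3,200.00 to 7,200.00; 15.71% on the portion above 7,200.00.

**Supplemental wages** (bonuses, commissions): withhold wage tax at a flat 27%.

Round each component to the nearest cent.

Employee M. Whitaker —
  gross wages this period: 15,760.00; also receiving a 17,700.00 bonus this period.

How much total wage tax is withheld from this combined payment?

Wage Tax: taxable = 15,760.00
  840.00 + 15.71% × (15,760.00 − 7,200.00) = 840.00 + 15.71% × 8,560.00 = 2,184.78
Supplemental (27% flat on bonus): 27% × 17,700.00 = 4,779.00
Total wage tax: 2,184.78 + 4,779.00 = 6,963.78

6,963.78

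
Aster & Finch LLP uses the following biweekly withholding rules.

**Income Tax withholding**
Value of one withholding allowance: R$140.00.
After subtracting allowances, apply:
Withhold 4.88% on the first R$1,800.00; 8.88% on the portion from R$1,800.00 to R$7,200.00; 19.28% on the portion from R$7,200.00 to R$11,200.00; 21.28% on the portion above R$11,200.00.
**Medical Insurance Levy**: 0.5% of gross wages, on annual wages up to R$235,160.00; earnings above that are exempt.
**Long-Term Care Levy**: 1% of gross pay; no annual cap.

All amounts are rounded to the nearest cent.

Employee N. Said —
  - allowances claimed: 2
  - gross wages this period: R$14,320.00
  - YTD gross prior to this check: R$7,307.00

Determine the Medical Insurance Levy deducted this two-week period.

Medical Insurance Levy: 0.5% × R$14,320.00 = R$71.60

R$71.60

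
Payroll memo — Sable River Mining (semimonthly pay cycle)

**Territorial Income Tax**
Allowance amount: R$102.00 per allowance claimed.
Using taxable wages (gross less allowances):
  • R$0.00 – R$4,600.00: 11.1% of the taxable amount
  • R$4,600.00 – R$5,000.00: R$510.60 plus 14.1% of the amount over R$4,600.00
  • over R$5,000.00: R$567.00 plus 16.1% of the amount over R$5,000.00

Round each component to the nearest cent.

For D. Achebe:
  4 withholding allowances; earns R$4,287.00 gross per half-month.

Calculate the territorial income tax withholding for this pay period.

Territorial Income Tax: taxable = R$4,287.00 − 4×R$102.00 = R$3,879.00
  11.1% × R$3,879.00 = R$430.57

R$430.57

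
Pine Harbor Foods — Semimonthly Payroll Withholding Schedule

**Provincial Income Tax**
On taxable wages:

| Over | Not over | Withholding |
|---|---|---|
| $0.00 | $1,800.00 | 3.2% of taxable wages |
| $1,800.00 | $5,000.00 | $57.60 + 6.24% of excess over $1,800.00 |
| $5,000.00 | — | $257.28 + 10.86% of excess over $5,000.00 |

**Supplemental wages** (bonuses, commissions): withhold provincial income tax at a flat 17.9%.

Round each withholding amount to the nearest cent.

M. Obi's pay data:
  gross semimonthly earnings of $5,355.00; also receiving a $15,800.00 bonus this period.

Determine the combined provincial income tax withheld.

Provincial Income Tax: taxable = $5,355.00
  $257.28 + 10.86% × ($5,355.00 − $5,000.00) = $257.28 + 10.86% × $355.00 = $295.83
Supplemental (17.9% flat on bonus): 17.9% × $15,800.00 = $2,828.20
Total provincial income tax: $295.83 + $2,828.20 = $3,124.03

$3,124.03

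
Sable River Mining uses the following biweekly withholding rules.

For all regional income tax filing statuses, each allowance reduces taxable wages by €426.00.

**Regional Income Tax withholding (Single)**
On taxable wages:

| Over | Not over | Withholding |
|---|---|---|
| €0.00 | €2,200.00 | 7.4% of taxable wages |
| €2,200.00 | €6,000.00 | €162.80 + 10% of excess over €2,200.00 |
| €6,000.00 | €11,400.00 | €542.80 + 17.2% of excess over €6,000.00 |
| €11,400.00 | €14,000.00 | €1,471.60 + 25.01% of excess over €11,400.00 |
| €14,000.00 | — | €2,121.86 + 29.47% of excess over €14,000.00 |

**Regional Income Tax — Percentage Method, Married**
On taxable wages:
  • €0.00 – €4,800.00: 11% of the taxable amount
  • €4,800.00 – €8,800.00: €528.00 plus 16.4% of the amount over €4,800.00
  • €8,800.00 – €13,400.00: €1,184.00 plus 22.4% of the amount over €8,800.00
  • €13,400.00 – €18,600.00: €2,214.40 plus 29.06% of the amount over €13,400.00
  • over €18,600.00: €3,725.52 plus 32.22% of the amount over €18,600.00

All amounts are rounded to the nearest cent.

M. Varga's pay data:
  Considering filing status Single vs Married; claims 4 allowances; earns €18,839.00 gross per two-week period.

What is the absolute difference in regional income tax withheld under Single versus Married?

Regional Income Tax (Single): taxable = €18,839.00 − 4×€426.00 = €17,135.00
  €2,121.86 + 29.47% × (€17,135.00 − €14,000.00) = €2,121.86 + 29.47% × €3,135.00 = €3,045.74
Regional Income Tax (Married): taxable = €18,839.00 − 4×€426.00 = €17,135.00
  €2,214.40 + 29.06% × (€17,135.00 − €13,400.00) = €2,214.40 + 29.06% × €3,735.00 = €3,299.79
Difference: |€3,045.74 − €3,299.79| = €254.05 (higher under Married)

€254.05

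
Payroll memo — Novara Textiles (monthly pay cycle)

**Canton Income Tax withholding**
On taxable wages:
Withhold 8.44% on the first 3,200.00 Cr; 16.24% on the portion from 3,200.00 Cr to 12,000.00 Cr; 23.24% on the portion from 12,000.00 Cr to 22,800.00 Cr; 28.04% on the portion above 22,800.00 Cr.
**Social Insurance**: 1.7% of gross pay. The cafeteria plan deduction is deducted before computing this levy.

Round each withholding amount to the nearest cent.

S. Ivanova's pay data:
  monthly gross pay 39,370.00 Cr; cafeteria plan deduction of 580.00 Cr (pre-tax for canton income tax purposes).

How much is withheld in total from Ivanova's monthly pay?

Canton Income Tax: taxable = 39,370.00 Cr − 580.00 Cr = 38,790.00 Cr
  4,209.12 Cr + 28.04% × (38,790.00 Cr − 22,800.00 Cr) = 4,209.12 Cr + 28.04% × 15,990.00 Cr = 8,692.72 Cr
Social Insurance: 1.7% × 38,790.00 Cr = 659.43 Cr
Total: 8,692.72 Cr + 659.43 Cr = 9,352.15 Cr

9,352.15 Cr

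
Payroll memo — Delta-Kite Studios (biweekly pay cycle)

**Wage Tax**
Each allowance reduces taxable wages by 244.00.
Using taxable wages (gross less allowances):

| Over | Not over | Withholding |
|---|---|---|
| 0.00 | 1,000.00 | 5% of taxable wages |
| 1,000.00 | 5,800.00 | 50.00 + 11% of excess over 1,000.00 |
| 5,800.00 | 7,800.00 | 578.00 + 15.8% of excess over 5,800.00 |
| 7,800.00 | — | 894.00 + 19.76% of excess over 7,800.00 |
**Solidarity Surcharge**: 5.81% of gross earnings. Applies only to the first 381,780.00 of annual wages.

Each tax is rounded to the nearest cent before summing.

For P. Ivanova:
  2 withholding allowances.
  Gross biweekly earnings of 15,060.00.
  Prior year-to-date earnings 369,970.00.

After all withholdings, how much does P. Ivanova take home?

12,141.69

Wage Tax: taxable = 15,060.00 − 2×244.00 = 14,572.00
  894.00 + 19.76% × (14,572.00 − 7,800.00) = 894.00 + 19.76% × 6,772.00 = 2,232.15
Solidarity Surcharge: cap 381,780.00 − YTD 369,970.00 = 11,810.00 subject; 5.81% × 11,810.00 = 686.16
Total withheld: 2,232.15 + 686.16 = 2,918.31
Net pay: 15,060.00 − 2,918.31 = 12,141.69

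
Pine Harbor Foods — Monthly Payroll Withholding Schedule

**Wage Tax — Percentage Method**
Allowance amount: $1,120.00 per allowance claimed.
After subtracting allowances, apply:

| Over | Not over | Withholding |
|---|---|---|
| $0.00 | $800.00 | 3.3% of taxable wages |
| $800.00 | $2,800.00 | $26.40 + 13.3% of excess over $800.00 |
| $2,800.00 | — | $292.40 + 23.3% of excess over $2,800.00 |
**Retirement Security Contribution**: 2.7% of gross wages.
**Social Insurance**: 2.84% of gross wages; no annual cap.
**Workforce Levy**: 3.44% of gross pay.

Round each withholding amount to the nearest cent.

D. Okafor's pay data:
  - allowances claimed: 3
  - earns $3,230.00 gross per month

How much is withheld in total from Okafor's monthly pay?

$290.05

Wage Tax: taxable = $3,230.00 − 3×$1,120.00 = $-130.00
  Taxable ≤ 0 → $0.00
Retirement Security Contribution: 2.7% × $3,230.00 = $87.21
Social Insurance: 2.84% × $3,230.00 = $91.73
Workforce Levy: 3.44% × $3,230.00 = $111.11
Total: $0.00 + $87.21 + $91.73 + $111.11 = $290.05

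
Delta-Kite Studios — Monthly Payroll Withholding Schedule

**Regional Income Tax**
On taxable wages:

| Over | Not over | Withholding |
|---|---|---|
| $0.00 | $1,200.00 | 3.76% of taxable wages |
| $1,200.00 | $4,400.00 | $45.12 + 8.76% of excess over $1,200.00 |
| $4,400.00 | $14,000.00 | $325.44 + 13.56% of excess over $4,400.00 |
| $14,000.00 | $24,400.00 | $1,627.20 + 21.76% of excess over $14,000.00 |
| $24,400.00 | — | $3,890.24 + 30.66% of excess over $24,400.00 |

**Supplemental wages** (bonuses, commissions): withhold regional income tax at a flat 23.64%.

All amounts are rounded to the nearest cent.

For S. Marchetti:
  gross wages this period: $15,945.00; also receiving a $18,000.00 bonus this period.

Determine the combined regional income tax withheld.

Regional Income Tax: taxable = $15,945.00
  $1,627.20 + 21.76% × ($15,945.00 − $14,000.00) = $1,627.20 + 21.76% × $1,945.00 = $2,050.43
Supplemental (23.64% flat on bonus): 23.64% × $18,000.00 = $4,255.20
Total regional income tax: $2,050.43 + $4,255.20 = $6,305.63

$6,305.63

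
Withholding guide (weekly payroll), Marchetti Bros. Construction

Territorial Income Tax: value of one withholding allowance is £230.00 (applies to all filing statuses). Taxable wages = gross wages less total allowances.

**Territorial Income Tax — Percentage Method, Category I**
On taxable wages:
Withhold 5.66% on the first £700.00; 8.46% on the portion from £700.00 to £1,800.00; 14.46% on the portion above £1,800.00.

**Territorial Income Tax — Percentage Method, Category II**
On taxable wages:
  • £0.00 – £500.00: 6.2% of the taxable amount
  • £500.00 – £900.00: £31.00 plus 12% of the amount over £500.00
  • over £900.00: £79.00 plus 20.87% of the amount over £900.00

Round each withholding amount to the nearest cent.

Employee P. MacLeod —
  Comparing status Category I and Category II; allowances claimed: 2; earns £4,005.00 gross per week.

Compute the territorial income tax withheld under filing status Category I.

Territorial Income Tax (Category I): taxable = £4,005.00 − 2×£230.00 = £3,545.00
  £132.68 + 14.46% × (£3,545.00 − £1,800.00) = £132.68 + 14.46% × £1,745.00 = £385.01

£385.01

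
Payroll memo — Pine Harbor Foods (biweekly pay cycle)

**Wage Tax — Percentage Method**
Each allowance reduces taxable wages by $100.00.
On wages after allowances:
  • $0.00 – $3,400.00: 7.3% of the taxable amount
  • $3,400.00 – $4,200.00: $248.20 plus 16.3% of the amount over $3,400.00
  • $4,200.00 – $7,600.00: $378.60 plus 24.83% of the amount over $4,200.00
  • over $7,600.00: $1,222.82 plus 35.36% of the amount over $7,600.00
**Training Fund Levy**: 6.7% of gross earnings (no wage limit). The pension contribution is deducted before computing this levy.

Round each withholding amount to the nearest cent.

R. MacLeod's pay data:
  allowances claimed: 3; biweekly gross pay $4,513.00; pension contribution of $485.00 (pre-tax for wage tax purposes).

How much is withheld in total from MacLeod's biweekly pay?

$571.54

Wage Tax: taxable = $4,513.00 − $485.00 − 3×$100.00 = $3,728.00
  $248.20 + 16.3% × ($3,728.00 − $3,400.00) = $248.20 + 16.3% × $328.00 = $301.66
Training Fund Levy: 6.7% × $4,028.00 = $269.88
Total: $301.66 + $269.88 = $571.54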